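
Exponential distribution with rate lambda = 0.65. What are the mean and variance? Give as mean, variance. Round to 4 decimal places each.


mean = 1/lam, var = 1/lam^2
mean = 1 / 0.65 = 20/13 ≈ 1.538462
lam^2 = 0.65^2 = 0.4225
var = 1 / 0.4225 = 400/169 ≈ 2.366864

1.5385, 2.3669


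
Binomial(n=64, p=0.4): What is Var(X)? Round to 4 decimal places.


Var = n*p*(1-p) = 64 * 0.4 * 0.6 = 15.36

15.3600


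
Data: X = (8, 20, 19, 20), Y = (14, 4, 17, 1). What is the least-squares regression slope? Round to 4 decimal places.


b = sum((xi-xbar)(yi-ybar)) / sum((xi-xbar)^2)
n = 4, xbar = 67/4 = 16.75, ybar = 36/4 = 9
Sxy = sum((xi-xbar)(yi-ybar)) = -68
Sxx = sum((xi-xbar)^2) = 102.75
b = Sxy / Sxx = -272/411 ≈ -0.661800

-0.6618


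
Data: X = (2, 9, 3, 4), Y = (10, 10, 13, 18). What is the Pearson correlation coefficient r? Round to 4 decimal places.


r = sum((xi-xbar)(yi-ybar)) / sqrt(sum((xi-xbar)^2) * sum((yi-ybar)^2))
n = 4, xbar = 18/4 = 4.5, ybar = 51/4 = 12.75
Sxy = sum((xi-xbar)(yi-ybar)) = -8.5
Sxx = sum((xi-xbar)^2) = 29
Syy = sum((yi-ybar)^2) = 42.75
sqrt(Sxx*Syy) ≈ 35.210084
r = Sxy / sqrt(Sxx*Syy) = -8.5 / 35.210084 ≈ -0.241408

-0.2414


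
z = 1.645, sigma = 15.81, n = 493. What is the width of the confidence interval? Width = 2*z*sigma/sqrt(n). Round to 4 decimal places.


width = 2*z*sigma/sqrt(n)
2*z*sigma = 2 * 1.645 * 15.81 = 52.0149
sqrt(493) ≈ 22.203603
width = 52.0149 / 22.203603 ≈ 2.342633

2.3426


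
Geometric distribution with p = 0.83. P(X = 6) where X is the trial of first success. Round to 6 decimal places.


P = (1-p)^(k-1) * p
(1-p)^(k-1) = 0.17^5 = 0.0001419857
P = 0.0001419857 * 0.83 ≈ 0.0001178481

0.000118


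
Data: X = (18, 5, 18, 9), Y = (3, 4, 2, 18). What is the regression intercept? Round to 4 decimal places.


a = ybar - b*xbar, where b = sum((xi-xbar)(yi-ybar)) / sum((xi-xbar)^2)
n = 4, xbar = 50/4 = 12.5, ybar = 27/4 = 6.75
Sxy = sum((xi-xbar)(yi-ybar)) = -65.5
Sxx = sum((xi-xbar)^2) = 129
b = Sxy / Sxx = -131/258 ≈ -0.507752
a = 6.75 - (-0.507752) * 12.5 = 3379/258 ≈ 13.096899

13.0969


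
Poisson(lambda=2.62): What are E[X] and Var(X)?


E[X] = Var(X) = lambda = 2.62

2.62, 2.62


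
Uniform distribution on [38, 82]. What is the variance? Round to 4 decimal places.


Var = (b-a)^2 / 12
(b-a)^2 = (82 - 38)^2 = 1936
Var = 1936/12 ≈ 161.333333

161.3333


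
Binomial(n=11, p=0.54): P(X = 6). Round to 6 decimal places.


P = C(n,k) * p^k * (1-p)^(n-k)
C(11,6) = 462
p^k = 0.54^6 ≈ 0.02479491
(1-p)^(n-k) = 0.46^5 ≈ 0.02059630
P = 462 * 0.02479491 * 0.02059630 ≈ 0.235936

0.235936


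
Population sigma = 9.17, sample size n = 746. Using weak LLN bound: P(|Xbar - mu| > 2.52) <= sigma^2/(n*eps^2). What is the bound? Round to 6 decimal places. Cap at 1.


bound = min(1, sigma^2/(n*eps^2))
sigma^2 = 9.17^2 = 84.0889
n*eps^2 = 746 * 2.52^2 = 746 * 6.3504 = 4737.3984
sigma^2/(n*eps^2) = 84.0889 / 4737.3984 ≈ 0.01775002

0.017750


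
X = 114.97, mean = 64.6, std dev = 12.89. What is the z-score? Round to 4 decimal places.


z = (X - mu) / sigma
X - mu = 114.97 - 64.6 = 50.37
z = 50.37 / 12.89 = 5037/1289 ≈ 3.907680

3.9077


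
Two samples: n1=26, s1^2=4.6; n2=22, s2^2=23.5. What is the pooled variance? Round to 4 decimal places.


sp^2 = ((n1-1)*s1^2 + (n2-1)*s2^2)/(n1+n2-2)
(n1-1)*s1^2 = 25 * 4.6 = 115
(n2-1)*s2^2 = 21 * 23.5 = 493.5
numerator = 115 + 493.5 = 608.5
n1+n2-2 = 46
sp^2 = 608.5 / 46 = 1217/92 ≈ 13.228261

13.2283


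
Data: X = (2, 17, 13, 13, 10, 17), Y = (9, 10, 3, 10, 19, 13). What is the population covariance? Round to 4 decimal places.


Cov = (1/n)*sum((xi-xbar)(yi-ybar))
n = 6, xbar = 72/6 = 12, ybar = 64/6 = 32/3 ≈ 10.666667
sum((xi-xbar)(yi-ybar)) = 0
Cov = 0 / 6 = 0

0.0000


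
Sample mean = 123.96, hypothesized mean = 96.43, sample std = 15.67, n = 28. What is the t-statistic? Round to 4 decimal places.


t = (xbar - mu0) / (s/sqrt(n))
xbar - mu0 = 123.96 - 96.43 = 27.53
sqrt(28) ≈ 5.29150262
s/sqrt(n) = 15.67 / 5.29150262 ≈ 2.96135165
t = 27.53 / 2.96135165 ≈ 9.296431

9.2964


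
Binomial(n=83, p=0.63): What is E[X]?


E[X] = n*p = 83 * 0.63 = 52.29

52.29


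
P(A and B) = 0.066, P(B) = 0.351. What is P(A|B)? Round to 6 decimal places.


P(A|B) = P(A and B) / P(B) = 0.066 / 0.351 = 22/117 ≈ 0.18803419

0.188034


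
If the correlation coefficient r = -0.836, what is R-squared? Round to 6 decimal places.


R^2 = r^2 = (-0.836)^2 = 0.698896

0.698896


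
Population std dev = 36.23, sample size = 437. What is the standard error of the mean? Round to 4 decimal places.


SE = sigma / sqrt(n)
sqrt(437) ≈ 20.904545
SE = 36.23 / 20.904545 ≈ 1.733116

1.7331


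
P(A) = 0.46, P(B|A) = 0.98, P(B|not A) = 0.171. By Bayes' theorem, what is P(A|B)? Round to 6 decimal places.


P(A|B) = P(B|A)*P(A) / P(B), P(B) = P(B|A)*P(A) + P(B|not A)*P(not A)
P(B|A)*P(A) = 0.98 * 0.46 = 0.4508
P(B|not A)*P(not A) = 0.171 * 0.54 = 0.09234
P(B) = 0.4508 + 0.09234 = 0.54314
P(A|B) = 0.4508 / 0.54314 ≈ 0.82998858

0.829989


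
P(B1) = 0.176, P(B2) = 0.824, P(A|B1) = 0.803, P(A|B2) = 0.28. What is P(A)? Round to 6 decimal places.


P(A) = P(A|B1)*P(B1) + P(A|B2)*P(B2)
P(A|B1)*P(B1) = 0.803 * 0.176 = 0.141328
P(A|B2)*P(B2) = 0.28 * 0.824 = 0.23072
P(A) = 0.141328 + 0.23072 = 0.372048

0.372048


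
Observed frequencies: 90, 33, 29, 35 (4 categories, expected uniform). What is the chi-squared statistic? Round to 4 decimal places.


chi2 = sum((O-E)^2/E), E = total/4
total = 187, E = 187/4 = 46.75
(90 - 46.75)^2 / 46.75 = 1870.5625 / 46.75 = 29929/748 ≈ 40.012032
(33 - 46.75)^2 / 46.75 = 189.0625 / 46.75 = 275/68 ≈ 4.044118
(29 - 46.75)^2 / 46.75 = 315.0625 / 46.75 = 5041/748 ≈ 6.739305
(35 - 46.75)^2 / 46.75 = 138.0625 / 46.75 = 2209/748 ≈ 2.953209
chi2 = 10051/187 ≈ 53.748663

53.7487


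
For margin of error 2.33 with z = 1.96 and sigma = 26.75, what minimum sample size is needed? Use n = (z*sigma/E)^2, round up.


z*sigma/E = 1.96 * 26.75 / 2.33 = 5243/233 ≈ 22.502146
(z*sigma/E)^2 ≈ 506.346571
round up: n = 507

507


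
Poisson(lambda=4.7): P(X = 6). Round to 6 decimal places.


P = e^(-lam) * lam^k / k!
e^(-4.7) ≈ 0.009095277
lam^k = 4.7^6 = 10779.215329
k! = 6! = 720
P = 0.009095277 * 10779.215329 / 720 ≈ 0.136167

0.136167


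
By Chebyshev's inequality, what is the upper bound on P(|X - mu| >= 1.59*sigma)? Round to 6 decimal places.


P <= 1/k^2
k^2 = 1.59^2 = 2.5281
1/k^2 = 1 / 2.5281 ≈ 0.39555397

0.395554


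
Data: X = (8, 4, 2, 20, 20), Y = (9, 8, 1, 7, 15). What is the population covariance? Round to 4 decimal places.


Cov = (1/n)*sum((xi-xbar)(yi-ybar))
n = 5, xbar = 54/5 = 10.8, ybar = 40/5 = 8
sum((xi-xbar)(yi-ybar)) = 114
Cov = 114 / 5 = 22.8

22.8000


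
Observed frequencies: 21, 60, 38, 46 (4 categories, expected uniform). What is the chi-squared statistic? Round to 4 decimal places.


chi2 = sum((O-E)^2/E), E = total/4
total = 165, E = 165/4 = 41.25
(21 - 41.25)^2 / 41.25 = 410.0625 / 41.25 = 2187/220 ≈ 9.940909
(60 - 41.25)^2 / 41.25 = 351.5625 / 41.25 = 375/44 ≈ 8.522727
(38 - 41.25)^2 / 41.25 = 10.5625 / 41.25 = 169/660 ≈ 0.256061
(46 - 41.25)^2 / 41.25 = 22.5625 / 41.25 = 361/660 ≈ 0.546970
chi2 = 289/15 ≈ 19.266667

19.2667


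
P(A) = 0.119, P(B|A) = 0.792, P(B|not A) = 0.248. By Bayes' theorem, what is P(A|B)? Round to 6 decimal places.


P(A|B) = P(B|A)*P(A) / P(B), P(B) = P(B|A)*P(A) + P(B|not A)*P(not A)
P(B|A)*P(A) = 0.792 * 0.119 = 0.094248
P(B|not A)*P(not A) = 0.248 * 0.881 = 0.218488
P(B) = 0.094248 + 0.218488 = 0.312736
P(A|B) = 0.094248 / 0.312736 ≈ 0.30136601

0.301366


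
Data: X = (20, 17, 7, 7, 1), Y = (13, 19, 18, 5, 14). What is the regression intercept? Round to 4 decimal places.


a = ybar - b*xbar, where b = sum((xi-xbar)(yi-ybar)) / sum((xi-xbar)^2)
n = 5, xbar = 52/5 = 10.4, ybar = 69/5 = 13.8
Sxy = sum((xi-xbar)(yi-ybar)) = 40.4
Sxx = sum((xi-xbar)^2) = 247.2
b = Sxy / Sxx = 101/618 ≈ 0.163430
a = 13.8 - 0.163430 * 10.4 = 3739/309 ≈ 12.100324

12.1003


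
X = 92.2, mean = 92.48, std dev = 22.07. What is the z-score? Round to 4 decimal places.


z = (X - mu) / sigma
X - mu = 92.2 - 92.48 = -0.28
z = -0.28 / 22.07 = -28/2207 ≈ -0.012687

-0.0127


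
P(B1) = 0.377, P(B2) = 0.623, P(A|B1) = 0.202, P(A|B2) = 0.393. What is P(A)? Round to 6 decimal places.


P(A) = P(A|B1)*P(B1) + P(A|B2)*P(B2)
P(A|B1)*P(B1) = 0.202 * 0.377 = 0.076154
P(A|B2)*P(B2) = 0.393 * 0.623 = 0.244839
P(A) = 0.076154 + 0.244839 = 0.320993

0.320993


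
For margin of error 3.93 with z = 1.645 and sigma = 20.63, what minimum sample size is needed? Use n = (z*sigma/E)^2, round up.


z*sigma/E = 1.645 * 20.63 / 3.93 ≈ 8.635204
(z*sigma/E)^2 ≈ 74.566741
round up: n = 75

75


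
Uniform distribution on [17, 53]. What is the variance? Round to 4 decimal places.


Var = (b-a)^2 / 12
(b-a)^2 = (53 - 17)^2 = 1296
Var = 1296/12 = 108

108.0000


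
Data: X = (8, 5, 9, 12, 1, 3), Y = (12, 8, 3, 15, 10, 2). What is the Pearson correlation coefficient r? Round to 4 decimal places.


r = sum((xi-xbar)(yi-ybar)) / sqrt(sum((xi-xbar)^2) * sum((yi-ybar)^2))
n = 6, xbar = 38/6 = 19/3 ≈ 6.333333, ybar = 50/6 = 25/3 ≈ 8.333333
Sxy = sum((xi-xbar)(yi-ybar)) = 127/3 ≈ 42.333333
Sxx = sum((xi-xbar)^2) = 250/3 ≈ 83.333333
Syy = sum((yi-ybar)^2) = 388/3 ≈ 129.333333
sqrt(Sxx*Syy) ≈ 103.816077
r = Sxy / sqrt(Sxx*Syy) = 42.333333 / 103.816077 ≈ 0.407772

0.4078


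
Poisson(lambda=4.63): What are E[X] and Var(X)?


E[X] = Var(X) = lambda = 4.63

4.63, 4.63


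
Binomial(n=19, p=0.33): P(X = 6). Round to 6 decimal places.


P = C(n,k) * p^k * (1-p)^(n-k)
C(19,6) = 27132
p^k = 0.33^6 ≈ 0.001291468
(1-p)^(n-k) = 0.67^13 ≈ 0.005482422
P = 27132 * 0.001291468 * 0.005482422 ≈ 0.192105

0.192105


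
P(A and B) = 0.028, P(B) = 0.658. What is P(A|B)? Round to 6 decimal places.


P(A|B) = P(A and B) / P(B) = 0.028 / 0.658 = 2/47 ≈ 0.04255319

0.042553


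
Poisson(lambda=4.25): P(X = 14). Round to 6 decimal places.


P = e^(-lam) * lam^k / k!
e^(-4.25) ≈ 0.01426423
lam^k = 4.25^14 ≈ 627256283.757839
k! = 14! = 87178291200
P = 0.01426423 * 627256283.757839 / 87178291200 ≈ 0.000103

0.000103


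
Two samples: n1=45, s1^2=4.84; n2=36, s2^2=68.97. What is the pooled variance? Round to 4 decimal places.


sp^2 = ((n1-1)*s1^2 + (n2-1)*s2^2)/(n1+n2-2)
(n1-1)*s1^2 = 44 * 4.84 = 212.96
(n2-1)*s2^2 = 35 * 68.97 = 2413.95
numerator = 212.96 + 2413.95 = 2626.91
n1+n2-2 = 79
sp^2 = 2626.91 / 79 = 262691/7900 ≈ 33.252025

33.2520


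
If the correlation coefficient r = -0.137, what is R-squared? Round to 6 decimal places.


R^2 = r^2 = (-0.137)^2 = 0.018769

0.018769


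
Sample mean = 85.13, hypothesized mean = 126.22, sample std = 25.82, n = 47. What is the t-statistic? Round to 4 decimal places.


t = (xbar - mu0) / (s/sqrt(n))
xbar - mu0 = 85.13 - 126.22 = -41.09
sqrt(47) ≈ 6.85565460
s/sqrt(n) = 25.82 / 6.85565460 ≈ 3.76623408
t = -41.09 / 3.76623408 ≈ -10.910103

-10.9101


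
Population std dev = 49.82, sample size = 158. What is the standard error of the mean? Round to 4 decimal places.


SE = sigma / sqrt(n)
sqrt(158) ≈ 12.569805
SE = 49.82 / 12.569805 ≈ 3.963466

3.9635


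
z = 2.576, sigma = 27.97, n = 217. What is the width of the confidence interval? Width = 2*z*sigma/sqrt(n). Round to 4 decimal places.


width = 2*z*sigma/sqrt(n)
2*z*sigma = 2 * 2.576 * 27.97 = 144.10144
sqrt(217) ≈ 14.730920
width = 144.10144 / 14.730920 ≈ 9.782243

9.7822


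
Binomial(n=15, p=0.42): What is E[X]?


E[X] = n*p = 15 * 0.42 = 6.3

6.3


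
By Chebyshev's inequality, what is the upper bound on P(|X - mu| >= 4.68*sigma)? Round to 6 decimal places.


P <= 1/k^2
k^2 = 4.68^2 = 21.9024
1/k^2 = 1 / 21.9024 ≈ 0.04565710

0.045657


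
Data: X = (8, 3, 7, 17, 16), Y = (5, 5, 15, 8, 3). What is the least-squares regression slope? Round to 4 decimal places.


b = sum((xi-xbar)(yi-ybar)) / sum((xi-xbar)^2)
n = 5, xbar = 51/5 = 10.2, ybar = 36/5 = 7.2
Sxy = sum((xi-xbar)(yi-ybar)) = -23.2
Sxx = sum((xi-xbar)^2) = 146.8
b = Sxy / Sxx = -58/367 ≈ -0.158038

-0.1580


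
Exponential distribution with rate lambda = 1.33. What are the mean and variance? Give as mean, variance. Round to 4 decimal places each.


mean = 1/lam, var = 1/lam^2
mean = 1 / 1.33 = 100/133 ≈ 0.751880
lam^2 = 1.33^2 = 1.7689
var = 1 / 1.7689 ≈ 0.565323

0.7519, 0.5653


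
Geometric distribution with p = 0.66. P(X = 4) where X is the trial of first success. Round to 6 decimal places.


P = (1-p)^(k-1) * p
(1-p)^(k-1) = 0.34^3 = 0.039304
P = 0.039304 * 0.66 = 0.02594064

0.025941


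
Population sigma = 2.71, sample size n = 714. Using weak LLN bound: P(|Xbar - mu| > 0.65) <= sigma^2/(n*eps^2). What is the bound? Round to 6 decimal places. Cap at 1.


bound = min(1, sigma^2/(n*eps^2))
sigma^2 = 2.71^2 = 7.3441
n*eps^2 = 714 * 0.65^2 = 714 * 0.4225 = 301.665
sigma^2/(n*eps^2) = 7.3441 / 301.665 ≈ 0.02434522

0.024345


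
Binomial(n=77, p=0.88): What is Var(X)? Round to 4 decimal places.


Var = n*p*(1-p) = 77 * 0.88 * 0.12 = 8.1312

8.1312


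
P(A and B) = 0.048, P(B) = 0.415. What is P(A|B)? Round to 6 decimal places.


P(A|B) = P(A and B) / P(B) = 0.048 / 0.415 = 48/415 ≈ 0.11566265

0.115663


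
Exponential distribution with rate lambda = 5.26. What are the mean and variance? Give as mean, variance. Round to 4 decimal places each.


mean = 1/lam, var = 1/lam^2
mean = 1 / 5.26 = 50/263 ≈ 0.190114
lam^2 = 5.26^2 = 27.6676
var = 1 / 27.6676 ≈ 0.036143

0.1901, 0.0361


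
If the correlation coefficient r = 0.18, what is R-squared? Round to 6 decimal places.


R^2 = r^2 = (0.18)^2 = 0.0324

0.032400


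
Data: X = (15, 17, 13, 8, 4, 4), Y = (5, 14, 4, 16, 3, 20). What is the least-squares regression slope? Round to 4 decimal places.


b = sum((xi-xbar)(yi-ybar)) / sum((xi-xbar)^2)
n = 6, xbar = 61/6 ≈ 10.166667, ybar = 62/6 = 31/3 ≈ 10.333333
Sxy = sum((xi-xbar)(yi-ybar)) = -136/3 ≈ -45.333333
Sxx = sum((xi-xbar)^2) = 953/6 ≈ 158.833333
b = Sxy / Sxx = -272/953 ≈ -0.285414

-0.2854


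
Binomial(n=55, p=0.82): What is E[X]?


E[X] = n*p = 55 * 0.82 = 45.1

45.1


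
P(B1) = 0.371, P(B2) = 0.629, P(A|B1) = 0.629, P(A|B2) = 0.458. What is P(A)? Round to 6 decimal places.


P(A) = P(A|B1)*P(B1) + P(A|B2)*P(B2)
P(A|B1)*P(B1) = 0.629 * 0.371 = 0.233359
P(A|B2)*P(B2) = 0.458 * 0.629 = 0.288082
P(A) = 0.233359 + 0.288082 = 0.521441

0.521441


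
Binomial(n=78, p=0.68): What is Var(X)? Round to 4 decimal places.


Var = n*p*(1-p) = 78 * 0.68 * 0.32 = 16.9728

16.9728


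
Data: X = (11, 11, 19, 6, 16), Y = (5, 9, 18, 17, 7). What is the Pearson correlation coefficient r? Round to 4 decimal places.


r = sum((xi-xbar)(yi-ybar)) / sqrt(sum((xi-xbar)^2) * sum((yi-ybar)^2))
n = 5, xbar = 63/5 = 12.6, ybar = 56/5 = 11.2
Sxy = sum((xi-xbar)(yi-ybar)) = 4.4
Sxx = sum((xi-xbar)^2) = 101.2
Syy = sum((yi-ybar)^2) = 140.8
sqrt(Sxx*Syy) ≈ 119.369008
r = Sxy / sqrt(Sxx*Syy) = 4.4 / 119.369008 ≈ 0.036860

0.0369


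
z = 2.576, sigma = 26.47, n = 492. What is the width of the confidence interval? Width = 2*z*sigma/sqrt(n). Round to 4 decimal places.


width = 2*z*sigma/sqrt(n)
2*z*sigma = 2 * 2.576 * 26.47 = 136.37344
sqrt(492) ≈ 22.181073
width = 136.37344 / 22.181073 ≈ 6.148189

6.1482


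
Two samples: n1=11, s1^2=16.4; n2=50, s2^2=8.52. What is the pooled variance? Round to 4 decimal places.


sp^2 = ((n1-1)*s1^2 + (n2-1)*s2^2)/(n1+n2-2)
(n1-1)*s1^2 = 10 * 16.4 = 164
(n2-1)*s2^2 = 49 * 8.52 = 417.48
numerator = 164 + 417.48 = 581.48
n1+n2-2 = 59
sp^2 = 581.48 / 59 = 14537/1475 ≈ 9.855593

9.8556


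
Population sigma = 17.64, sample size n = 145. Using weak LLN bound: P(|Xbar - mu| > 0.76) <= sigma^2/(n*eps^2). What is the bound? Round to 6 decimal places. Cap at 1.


bound = min(1, sigma^2/(n*eps^2))
sigma^2 = 17.64^2 = 311.1696
n*eps^2 = 145 * 0.76^2 = 145 * 0.5776 = 83.752
sigma^2/(n*eps^2) = 311.1696 / 83.752 ≈ 3.71536919
this exceeds 1, so the bound is capped at 1

1.000000


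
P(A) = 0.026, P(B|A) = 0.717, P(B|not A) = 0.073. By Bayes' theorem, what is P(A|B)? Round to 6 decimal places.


P(A|B) = P(B|A)*P(A) / P(B), P(B) = P(B|A)*P(A) + P(B|not A)*P(not A)
P(B|A)*P(A) = 0.717 * 0.026 = 0.018642
P(B|not A)*P(not A) = 0.073 * 0.974 = 0.071102
P(B) = 0.018642 + 0.071102 = 0.089744
P(A|B) = 0.018642 / 0.089744 ≈ 0.20772419

0.207724


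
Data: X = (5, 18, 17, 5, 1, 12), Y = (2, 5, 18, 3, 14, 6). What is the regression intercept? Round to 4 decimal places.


a = ybar - b*xbar, where b = sum((xi-xbar)(yi-ybar)) / sum((xi-xbar)^2)
n = 6, xbar = 58/6 = 29/3 ≈ 9.666667, ybar = 48/6 = 8
Sxy = sum((xi-xbar)(yi-ybar)) = 43
Sxx = sum((xi-xbar)^2) = 742/3 ≈ 247.333333
b = Sxy / Sxx = 129/742 ≈ 0.173854
a = 8 - 0.173854 * 9.666667 = 4689/742 ≈ 6.319407

6.3194


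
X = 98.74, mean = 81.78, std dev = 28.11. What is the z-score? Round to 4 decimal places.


z = (X - mu) / sigma
X - mu = 98.74 - 81.78 = 16.96
z = 16.96 / 28.11 = 1696/2811 ≈ 0.603344

0.6033


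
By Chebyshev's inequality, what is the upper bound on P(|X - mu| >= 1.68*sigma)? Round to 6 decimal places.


P <= 1/k^2
k^2 = 1.68^2 = 2.8224
1/k^2 = 1 / 2.8224 = 625/1764 ≈ 0.35430839

0.354308


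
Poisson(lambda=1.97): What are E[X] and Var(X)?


E[X] = Var(X) = lambda = 1.97

1.97, 1.97


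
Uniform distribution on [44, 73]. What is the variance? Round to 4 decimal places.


Var = (b-a)^2 / 12
(b-a)^2 = (73 - 44)^2 = 841
Var = 841/12 ≈ 70.083333

70.0833


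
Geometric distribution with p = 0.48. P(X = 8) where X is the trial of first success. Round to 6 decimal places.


P = (1-p)^(k-1) * p
(1-p)^(k-1) = 0.52^7 ≈ 0.01028072
P = 0.01028072 * 0.48 ≈ 0.004934744

0.004935


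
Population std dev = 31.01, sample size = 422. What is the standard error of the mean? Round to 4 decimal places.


SE = sigma / sqrt(n)
sqrt(422) ≈ 20.542639
SE = 31.01 / 20.542639 ≈ 1.509543

1.5095


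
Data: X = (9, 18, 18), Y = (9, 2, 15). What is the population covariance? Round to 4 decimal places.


Cov = (1/n)*sum((xi-xbar)(yi-ybar))
n = 3, xbar = 45/3 = 15, ybar = 26/3 ≈ 8.666667
sum((xi-xbar)(yi-ybar)) = -3
Cov = -3 / 3 = -1

-1.0000


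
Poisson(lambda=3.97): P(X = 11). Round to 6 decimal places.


P = e^(-lam) * lam^k / k!
e^(-3.97) ≈ 0.01887343
lam^k = 3.97^11 ≈ 3860962.418922
k! = 11! = 39916800
P = 0.01887343 * 3860962.418922 / 39916800 ≈ 0.001826

0.001826


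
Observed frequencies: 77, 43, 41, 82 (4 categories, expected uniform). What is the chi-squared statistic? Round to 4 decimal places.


chi2 = sum((O-E)^2/E), E = total/4
total = 243, E = 243/4 = 60.75
(77 - 60.75)^2 / 60.75 = 264.0625 / 60.75 = 4225/972 ≈ 4.346708
(43 - 60.75)^2 / 60.75 = 315.0625 / 60.75 = 5041/972 ≈ 5.186214
(41 - 60.75)^2 / 60.75 = 390.0625 / 60.75 = 6241/972 ≈ 6.420782
(82 - 60.75)^2 / 60.75 = 451.5625 / 60.75 = 7225/972 ≈ 7.433128
chi2 = 5683/243 ≈ 23.386831

23.3868


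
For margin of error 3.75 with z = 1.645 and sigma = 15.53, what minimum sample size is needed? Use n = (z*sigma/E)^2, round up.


z*sigma/E = 1.645 * 15.53 / 3.75 ≈ 6.812493
(z*sigma/E)^2 ≈ 46.410065
round up: n = 47

47


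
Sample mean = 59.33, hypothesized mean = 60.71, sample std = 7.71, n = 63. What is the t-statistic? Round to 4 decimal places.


t = (xbar - mu0) / (s/sqrt(n))
xbar - mu0 = 59.33 - 60.71 = -1.38
sqrt(63) ≈ 7.93725393
s/sqrt(n) = 7.71 / 7.93725393 ≈ 0.97136870
t = -1.38 / 0.97136870 ≈ -1.420676

-1.4207


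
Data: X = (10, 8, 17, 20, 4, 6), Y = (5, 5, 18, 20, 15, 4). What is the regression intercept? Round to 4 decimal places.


a = ybar - b*xbar, where b = sum((xi-xbar)(yi-ybar)) / sum((xi-xbar)^2)
n = 6, xbar = 65/6 ≈ 10.833333, ybar = 67/6 ≈ 11.166667
Sxy = sum((xi-xbar)(yi-ybar)) = 925/6 ≈ 154.166667
Sxx = sum((xi-xbar)^2) = 1205/6 ≈ 200.833333
b = Sxy / Sxx = 185/241 ≈ 0.767635
a = 11.166667 - 0.767635 * 10.833333 = 687/241 ≈ 2.850622

2.8506


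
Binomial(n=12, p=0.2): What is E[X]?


E[X] = n*p = 12 * 0.2 = 2.4

2.4


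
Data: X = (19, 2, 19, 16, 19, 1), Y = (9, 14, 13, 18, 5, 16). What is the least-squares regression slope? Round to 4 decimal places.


b = sum((xi-xbar)(yi-ybar)) / sum((xi-xbar)^2)
n = 6, xbar = 76/6 = 38/3 ≈ 12.666667, ybar = 75/6 = 12.5
Sxy = sum((xi-xbar)(yi-ybar)) = -105
Sxx = sum((xi-xbar)^2) = 1144/3 ≈ 381.333333
b = Sxy / Sxx = -315/1144 ≈ -0.275350

-0.2753


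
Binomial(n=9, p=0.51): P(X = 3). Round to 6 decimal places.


P = C(n,k) * p^k * (1-p)^(n-k)
C(9,3) = 84
p^k = 0.51^3 = 0.132651
(1-p)^(n-k) = 0.49^6 ≈ 0.01384129
P = 84 * 0.132651 * 0.01384129 ≈ 0.154229

0.154229


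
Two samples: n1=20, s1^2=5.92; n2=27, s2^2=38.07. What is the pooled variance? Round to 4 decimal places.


sp^2 = ((n1-1)*s1^2 + (n2-1)*s2^2)/(n1+n2-2)
(n1-1)*s1^2 = 19 * 5.92 = 112.48
(n2-1)*s2^2 = 26 * 38.07 = 989.82
numerator = 112.48 + 989.82 = 1102.3
n1+n2-2 = 45
sp^2 = 1102.3 / 45 = 11023/450 ≈ 24.495556

24.4956


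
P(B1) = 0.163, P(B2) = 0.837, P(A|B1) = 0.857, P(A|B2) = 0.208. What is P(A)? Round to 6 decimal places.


P(A) = P(A|B1)*P(B1) + P(A|B2)*P(B2)
P(A|B1)*P(B1) = 0.857 * 0.163 = 0.139691
P(A|B2)*P(B2) = 0.208 * 0.837 = 0.174096
P(A) = 0.139691 + 0.174096 = 0.313787

0.313787


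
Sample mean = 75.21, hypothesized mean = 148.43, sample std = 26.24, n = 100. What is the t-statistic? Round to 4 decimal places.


t = (xbar - mu0) / (s/sqrt(n))
xbar - mu0 = 75.21 - 148.43 = -73.22
sqrt(100) = 10
s/sqrt(n) = 26.24 / 10 = 2.624
t = -73.22 / 2.624 = -18305/656 ≈ -27.903963

-27.9040


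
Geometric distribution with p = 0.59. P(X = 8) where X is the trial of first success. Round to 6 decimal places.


P = (1-p)^(k-1) * p
(1-p)^(k-1) = 0.41^7 ≈ 0.001947543
P = 0.001947543 * 0.59 ≈ 0.001149050

0.001149


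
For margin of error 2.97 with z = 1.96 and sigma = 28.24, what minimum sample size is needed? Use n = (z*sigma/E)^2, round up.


z*sigma/E = 1.96 * 28.24 / 2.97 = 138376/7425 ≈ 18.636498
(z*sigma/E)^2 ≈ 347.319070
round up: n = 348

348


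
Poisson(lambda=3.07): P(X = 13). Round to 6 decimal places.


P = e^(-lam) * lam^k / k!
e^(-3.07) ≈ 0.04642115
lam^k = 3.07^13 ≈ 2151785.027067
k! = 13! = 6227020800
P = 0.04642115 * 2151785.027067 / 6227020800 ≈ 0.000016

0.000016


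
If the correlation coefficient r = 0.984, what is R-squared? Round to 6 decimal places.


R^2 = r^2 = (0.984)^2 = 0.968256

0.968256


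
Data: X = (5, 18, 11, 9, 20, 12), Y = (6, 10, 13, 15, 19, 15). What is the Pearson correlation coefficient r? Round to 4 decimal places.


r = sum((xi-xbar)(yi-ybar)) / sqrt(sum((xi-xbar)^2) * sum((yi-ybar)^2))
n = 6, xbar = 75/6 = 12.5, ybar = 78/6 = 13
Sxy = sum((xi-xbar)(yi-ybar)) = 73
Sxx = sum((xi-xbar)^2) = 157.5
Syy = sum((yi-ybar)^2) = 102
sqrt(Sxx*Syy) ≈ 126.747781
r = Sxy / sqrt(Sxx*Syy) = 73 / 126.747781 ≈ 0.575947

0.5759


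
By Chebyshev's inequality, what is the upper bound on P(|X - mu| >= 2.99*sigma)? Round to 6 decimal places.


P <= 1/k^2
k^2 = 2.99^2 = 8.9401
1/k^2 = 1 / 8.9401 ≈ 0.11185557

0.111856


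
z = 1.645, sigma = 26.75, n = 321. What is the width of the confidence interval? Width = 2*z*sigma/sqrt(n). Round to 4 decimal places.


width = 2*z*sigma/sqrt(n)
2*z*sigma = 2 * 1.645 * 26.75 = 88.0075
sqrt(321) ≈ 17.916473
width = 88.0075 / 17.916473 ≈ 4.912100

4.9121


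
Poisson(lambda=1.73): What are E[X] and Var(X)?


E[X] = Var(X) = lambda = 1.73

1.73, 1.73


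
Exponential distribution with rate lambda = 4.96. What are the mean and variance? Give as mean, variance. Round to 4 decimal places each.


mean = 1/lam, var = 1/lam^2
mean = 1 / 4.96 = 25/124 ≈ 0.201613
lam^2 = 4.96^2 = 24.6016
var = 1 / 24.6016 ≈ 0.040648

0.2016, 0.0406


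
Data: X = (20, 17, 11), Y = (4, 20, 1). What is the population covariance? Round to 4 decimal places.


Cov = (1/n)*sum((xi-xbar)(yi-ybar))
n = 3, xbar = 48/3 = 16, ybar = 25/3 ≈ 8.333333
sum((xi-xbar)(yi-ybar)) = 31
Cov = 31 / 3 = 31/3 ≈ 10.333333

10.3333


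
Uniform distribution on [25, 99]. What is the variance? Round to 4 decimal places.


Var = (b-a)^2 / 12
(b-a)^2 = (99 - 25)^2 = 5476
Var = 5476/12 ≈ 456.333333

456.3333


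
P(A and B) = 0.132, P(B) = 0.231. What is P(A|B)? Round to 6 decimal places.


P(A|B) = P(A and B) / P(B) = 0.132 / 0.231 = 4/7 ≈ 0.57142857

0.571429


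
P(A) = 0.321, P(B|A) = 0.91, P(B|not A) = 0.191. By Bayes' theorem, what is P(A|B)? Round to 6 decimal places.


P(A|B) = P(B|A)*P(A) / P(B), P(B) = P(B|A)*P(A) + P(B|not A)*P(not A)
P(B|A)*P(A) = 0.91 * 0.321 = 0.29211
P(B|not A)*P(not A) = 0.191 * 0.679 = 0.129689
P(B) = 0.29211 + 0.129689 = 0.421799
P(A|B) = 0.29211 / 0.421799 ≈ 0.69253365

0.692534


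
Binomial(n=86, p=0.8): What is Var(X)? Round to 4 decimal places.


Var = n*p*(1-p) = 86 * 0.8 * 0.2 = 13.76

13.7600


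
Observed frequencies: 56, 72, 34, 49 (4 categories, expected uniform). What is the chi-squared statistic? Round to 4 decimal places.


chi2 = sum((O-E)^2/E), E = total/4
total = 211, E = 211/4 = 52.75
(56 - 52.75)^2 / 52.75 = 10.5625 / 52.75 = 169/844 ≈ 0.200237
(72 - 52.75)^2 / 52.75 = 370.5625 / 52.75 = 5929/844 ≈ 7.024882
(34 - 52.75)^2 / 52.75 = 351.5625 / 52.75 = 5625/844 ≈ 6.664692
(49 - 52.75)^2 / 52.75 = 14.0625 / 52.75 = 225/844 ≈ 0.266588
chi2 = 2987/211 ≈ 14.156398

14.1564


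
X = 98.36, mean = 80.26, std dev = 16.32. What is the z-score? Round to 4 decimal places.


z = (X - mu) / sigma
X - mu = 98.36 - 80.26 = 18.1
z = 18.1 / 16.32 = 905/816 ≈ 1.109069

1.1091


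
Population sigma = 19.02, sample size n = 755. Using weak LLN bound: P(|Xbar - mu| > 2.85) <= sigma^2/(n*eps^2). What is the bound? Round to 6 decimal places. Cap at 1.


bound = min(1, sigma^2/(n*eps^2))
sigma^2 = 19.02^2 = 361.7604
n*eps^2 = 755 * 2.85^2 = 755 * 8.1225 = 6132.4875
sigma^2/(n*eps^2) = 361.7604 / 6132.4875 ≈ 0.05899081

0.058991


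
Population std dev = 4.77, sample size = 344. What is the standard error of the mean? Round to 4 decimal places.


SE = sigma / sqrt(n)
sqrt(344) ≈ 18.547237
SE = 4.77 / 18.547237 ≈ 0.257181

0.2572


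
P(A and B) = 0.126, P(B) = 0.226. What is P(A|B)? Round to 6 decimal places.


P(A|B) = P(A and B) / P(B) = 0.126 / 0.226 = 63/113 ≈ 0.55752212

0.557522


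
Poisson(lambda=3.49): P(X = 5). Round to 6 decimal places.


P = e^(-lam) * lam^k / k!
e^(-3.49) ≈ 0.03050087
lam^k = 3.49^5 ≈ 517.758378
k! = 5! = 120
P = 0.03050087 * 517.758378 / 120 ≈ 0.131601

0.131601


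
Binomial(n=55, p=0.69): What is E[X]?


E[X] = n*p = 55 * 0.69 = 37.95

37.95


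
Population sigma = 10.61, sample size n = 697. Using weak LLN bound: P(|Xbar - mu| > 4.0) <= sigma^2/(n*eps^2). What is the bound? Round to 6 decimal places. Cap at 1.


bound = min(1, sigma^2/(n*eps^2))
sigma^2 = 10.61^2 = 112.5721
n*eps^2 = 697 * 4.0^2 = 697 * 16 = 11152
sigma^2/(n*eps^2) = 112.5721 / 11152 ≈ 0.01009434

0.010094


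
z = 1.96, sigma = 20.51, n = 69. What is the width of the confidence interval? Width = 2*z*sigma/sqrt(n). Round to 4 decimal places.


width = 2*z*sigma/sqrt(n)
2*z*sigma = 2 * 1.96 * 20.51 = 80.3992
sqrt(69) ≈ 8.306624
width = 80.3992 / 8.306624 ≈ 9.678926

9.6789


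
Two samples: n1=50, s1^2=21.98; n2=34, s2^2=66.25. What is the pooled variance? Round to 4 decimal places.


sp^2 = ((n1-1)*s1^2 + (n2-1)*s2^2)/(n1+n2-2)
(n1-1)*s1^2 = 49 * 21.98 = 1077.02
(n2-1)*s2^2 = 33 * 66.25 = 2186.25
numerator = 1077.02 + 2186.25 = 3263.27
n1+n2-2 = 82
sp^2 = 3263.27 / 82 = 326327/8200 ≈ 39.795976

39.7960


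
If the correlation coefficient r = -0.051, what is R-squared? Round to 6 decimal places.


R^2 = r^2 = (-0.051)^2 = 0.002601

0.002601


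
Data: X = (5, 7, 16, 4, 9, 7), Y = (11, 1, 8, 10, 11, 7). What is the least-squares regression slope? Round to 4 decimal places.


b = sum((xi-xbar)(yi-ybar)) / sum((xi-xbar)^2)
n = 6, xbar = 48/6 = 8, ybar = 48/6 = 8
Sxy = sum((xi-xbar)(yi-ybar)) = -6
Sxx = sum((xi-xbar)^2) = 92
b = Sxy / Sxx = -3/46 ≈ -0.065217

-0.0652


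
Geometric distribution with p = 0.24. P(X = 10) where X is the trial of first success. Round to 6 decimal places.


P = (1-p)^(k-1) * p
(1-p)^(k-1) = 0.76^9 ≈ 0.08459064
P = 0.08459064 * 0.24 ≈ 0.02030175

0.020302


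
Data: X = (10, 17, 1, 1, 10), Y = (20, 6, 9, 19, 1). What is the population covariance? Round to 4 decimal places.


Cov = (1/n)*sum((xi-xbar)(yi-ybar))
n = 5, xbar = 39/5 = 7.8, ybar = 55/5 = 11
sum((xi-xbar)(yi-ybar)) = -89
Cov = -89 / 5 = -17.8

-17.8000


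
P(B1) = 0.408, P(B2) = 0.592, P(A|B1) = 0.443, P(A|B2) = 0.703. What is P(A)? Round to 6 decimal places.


P(A) = P(A|B1)*P(B1) + P(A|B2)*P(B2)
P(A|B1)*P(B1) = 0.443 * 0.408 = 0.180744
P(A|B2)*P(B2) = 0.703 * 0.592 = 0.416176
P(A) = 0.180744 + 0.416176 = 0.59692

0.596920


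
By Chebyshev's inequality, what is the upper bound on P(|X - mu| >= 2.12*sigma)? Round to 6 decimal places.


P <= 1/k^2
k^2 = 2.12^2 = 4.4944
1/k^2 = 1 / 4.4944 = 625/2809 ≈ 0.22249911

0.222499


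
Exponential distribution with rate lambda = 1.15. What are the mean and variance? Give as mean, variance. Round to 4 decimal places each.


mean = 1/lam, var = 1/lam^2
mean = 1 / 1.15 = 20/23 ≈ 0.869565
lam^2 = 1.15^2 = 1.3225
var = 1 / 1.3225 = 400/529 ≈ 0.756144

0.8696, 0.7561


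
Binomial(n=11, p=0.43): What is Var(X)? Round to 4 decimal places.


Var = n*p*(1-p) = 11 * 0.43 * 0.57 = 2.6961

2.6961


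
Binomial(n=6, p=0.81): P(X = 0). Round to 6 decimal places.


P = C(n,k) * p^k * (1-p)^(n-k)
C(6,0) = 1
p^k = 0.81^0 = 1
(1-p)^(n-k) = 0.19^6 ≈ 0.00004704588
P = 1 * 1 * 0.00004704588 ≈ 0.000047

0.000047


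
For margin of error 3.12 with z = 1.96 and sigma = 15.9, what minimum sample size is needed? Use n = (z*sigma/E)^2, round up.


z*sigma/E = 1.96 * 15.9 / 3.12 = 2597/260 ≈ 9.988462
(z*sigma/E)^2 ≈ 99.769364
round up: n = 100

100


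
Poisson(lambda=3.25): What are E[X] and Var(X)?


E[X] = Var(X) = lambda = 3.25

3.25, 3.25


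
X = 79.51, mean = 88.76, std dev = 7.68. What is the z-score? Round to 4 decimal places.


z = (X - mu) / sigma
X - mu = 79.51 - 88.76 = -9.25
z = -9.25 / 7.68 = -925/768 ≈ -1.204427

-1.2044


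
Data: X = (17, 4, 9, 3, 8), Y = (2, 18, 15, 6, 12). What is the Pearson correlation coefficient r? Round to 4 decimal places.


r = sum((xi-xbar)(yi-ybar)) / sqrt(sum((xi-xbar)^2) * sum((yi-ybar)^2))
n = 5, xbar = 41/5 = 8.2, ybar = 53/5 = 10.6
Sxy = sum((xi-xbar)(yi-ybar)) = -79.6
Sxx = sum((xi-xbar)^2) = 122.8
Syy = sum((yi-ybar)^2) = 171.2
sqrt(Sxx*Syy) ≈ 144.994345
r = Sxy / sqrt(Sxx*Syy) = -79.6 / 144.994345 ≈ -0.548987

-0.5490


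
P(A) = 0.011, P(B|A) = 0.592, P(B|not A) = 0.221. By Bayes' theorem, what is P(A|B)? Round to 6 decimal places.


P(A|B) = P(B|A)*P(A) / P(B), P(B) = P(B|A)*P(A) + P(B|not A)*P(not A)
P(B|A)*P(A) = 0.592 * 0.011 = 0.006512
P(B|not A)*P(not A) = 0.221 * 0.989 = 0.218569
P(B) = 0.006512 + 0.218569 = 0.225081
P(A|B) = 0.006512 / 0.225081 ≈ 0.02893181

0.028932


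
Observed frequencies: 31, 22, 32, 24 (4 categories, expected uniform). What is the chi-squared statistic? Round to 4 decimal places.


chi2 = sum((O-E)^2/E), E = total/4
total = 109, E = 109/4 = 27.25
(31 - 27.25)^2 / 27.25 = 14.0625 / 27.25 = 225/436 ≈ 0.516055
(22 - 27.25)^2 / 27.25 = 27.5625 / 27.25 = 441/436 ≈ 1.011468
(32 - 27.25)^2 / 27.25 = 22.5625 / 27.25 = 361/436 ≈ 0.827982
(24 - 27.25)^2 / 27.25 = 10.5625 / 27.25 = 169/436 ≈ 0.387615
chi2 = 299/109 ≈ 2.743119

2.7431


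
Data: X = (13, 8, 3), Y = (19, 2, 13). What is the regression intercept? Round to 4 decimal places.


a = ybar - b*xbar, where b = sum((xi-xbar)(yi-ybar)) / sum((xi-xbar)^2)
n = 3, xbar = 24/3 = 8, ybar = 34/3 ≈ 11.333333
Sxy = sum((xi-xbar)(yi-ybar)) = 30
Sxx = sum((xi-xbar)^2) = 50
b = Sxy / Sxx = 0.6
a = 11.333333 - 0.6 * 8 = 98/15 ≈ 6.533333

6.5333


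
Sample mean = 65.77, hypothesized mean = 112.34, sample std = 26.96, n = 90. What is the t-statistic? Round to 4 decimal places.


t = (xbar - mu0) / (s/sqrt(n))
xbar - mu0 = 65.77 - 112.34 = -46.57
sqrt(90) ≈ 9.48683298
s/sqrt(n) = 26.96 / 9.48683298 ≈ 2.84183352
t = -46.57 / 2.84183352 ≈ -16.387308

-16.3873


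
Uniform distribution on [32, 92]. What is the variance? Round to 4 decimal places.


Var = (b-a)^2 / 12
(b-a)^2 = (92 - 32)^2 = 3600
Var = 3600/12 = 300

300.0000


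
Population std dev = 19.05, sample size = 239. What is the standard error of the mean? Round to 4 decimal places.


SE = sigma / sqrt(n)
sqrt(239) ≈ 15.459625
SE = 19.05 / 15.459625 ≈ 1.232242

1.2322


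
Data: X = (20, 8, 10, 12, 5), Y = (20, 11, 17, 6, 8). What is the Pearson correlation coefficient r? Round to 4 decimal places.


r = sum((xi-xbar)(yi-ybar)) / sqrt(sum((xi-xbar)^2) * sum((yi-ybar)^2))
n = 5, xbar = 55/5 = 11, ybar = 62/5 = 12.4
Sxy = sum((xi-xbar)(yi-ybar)) = 88
Sxx = sum((xi-xbar)^2) = 128
Syy = sum((yi-ybar)^2) = 141.2
sqrt(Sxx*Syy) ≈ 134.438090
r = Sxy / sqrt(Sxx*Syy) = 88 / 134.438090 ≈ 0.654576

0.6546


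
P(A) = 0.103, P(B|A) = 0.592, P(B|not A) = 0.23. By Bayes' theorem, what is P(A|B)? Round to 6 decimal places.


P(A|B) = P(B|A)*P(A) / P(B), P(B) = P(B|A)*P(A) + P(B|not A)*P(not A)
P(B|A)*P(A) = 0.592 * 0.103 = 0.060976
P(B|not A)*P(not A) = 0.23 * 0.897 = 0.20631
P(B) = 0.060976 + 0.20631 = 0.267286
P(A|B) = 0.060976 / 0.267286 ≈ 0.22813017

0.228130


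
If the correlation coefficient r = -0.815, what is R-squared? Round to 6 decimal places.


R^2 = r^2 = (-0.815)^2 = 0.664225

0.664225


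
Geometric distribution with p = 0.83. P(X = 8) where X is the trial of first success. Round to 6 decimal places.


P = (1-p)^(k-1) * p
(1-p)^(k-1) = 0.17^7 ≈ 0.000004103387
P = 0.000004103387 * 0.83 ≈ 0.000003405811

0.000003


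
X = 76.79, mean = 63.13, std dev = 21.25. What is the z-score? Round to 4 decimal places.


z = (X - mu) / sigma
X - mu = 76.79 - 63.13 = 13.66
z = 13.66 / 21.25 = 1366/2125 ≈ 0.642824

0.6428


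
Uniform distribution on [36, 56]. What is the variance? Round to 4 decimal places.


Var = (b-a)^2 / 12
(b-a)^2 = (56 - 36)^2 = 400
Var = 400/12 ≈ 33.333333

33.3333


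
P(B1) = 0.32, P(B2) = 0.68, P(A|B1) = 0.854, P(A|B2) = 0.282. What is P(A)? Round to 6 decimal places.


P(A) = P(A|B1)*P(B1) + P(A|B2)*P(B2)
P(A|B1)*P(B1) = 0.854 * 0.32 = 0.27328
P(A|B2)*P(B2) = 0.282 * 0.68 = 0.19176
P(A) = 0.27328 + 0.19176 = 0.46504

0.465040


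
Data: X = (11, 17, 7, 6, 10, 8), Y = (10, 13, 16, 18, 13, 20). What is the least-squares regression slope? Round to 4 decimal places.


b = sum((xi-xbar)(yi-ybar)) / sum((xi-xbar)^2)
n = 6, xbar = 59/6 ≈ 9.833333, ybar = 90/6 = 15
Sxy = sum((xi-xbar)(yi-ybar)) = -44
Sxx = sum((xi-xbar)^2) = 473/6 ≈ 78.833333
b = Sxy / Sxx = -24/43 ≈ -0.558140

-0.5581


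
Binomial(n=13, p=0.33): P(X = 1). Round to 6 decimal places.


P = C(n,k) * p^k * (1-p)^(n-k)
C(13,1) = 13
p^k = 0.33^1 = 0.33
(1-p)^(n-k) = 0.67^12 ≈ 0.008182719
P = 13 * 0.33 * 0.008182719 ≈ 0.035104

0.035104


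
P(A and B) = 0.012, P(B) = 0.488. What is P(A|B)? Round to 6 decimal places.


P(A|B) = P(A and B) / P(B) = 0.012 / 0.488 = 3/122 ≈ 0.02459016

0.024590


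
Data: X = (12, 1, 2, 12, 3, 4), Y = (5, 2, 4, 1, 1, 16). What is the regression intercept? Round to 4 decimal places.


a = ybar - b*xbar, where b = sum((xi-xbar)(yi-ybar)) / sum((xi-xbar)^2)
n = 6, xbar = 34/6 = 17/3 ≈ 5.666667, ybar = 29/6 ≈ 4.833333
Sxy = sum((xi-xbar)(yi-ybar)) = -46/3 ≈ -15.333333
Sxx = sum((xi-xbar)^2) = 376/3 ≈ 125.333333
b = Sxy / Sxx = -23/188 ≈ -0.122340
a = 4.833333 - (-0.122340) * 5.666667 = 1039/188 ≈ 5.526596

5.5266


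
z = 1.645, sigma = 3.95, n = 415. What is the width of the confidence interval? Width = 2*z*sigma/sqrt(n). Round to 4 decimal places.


width = 2*z*sigma/sqrt(n)
2*z*sigma = 2 * 1.645 * 3.95 = 12.9955
sqrt(415) ≈ 20.371549
width = 12.9955 / 20.371549 ≈ 0.637924

0.6379


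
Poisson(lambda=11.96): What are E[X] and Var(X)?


E[X] = Var(X) = lambda = 11.96

11.96, 11.96


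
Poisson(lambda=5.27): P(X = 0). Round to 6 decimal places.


P = e^(-lam) * lam^k / k!
e^(-5.27) ≈ 0.005143611
lam^k = 5.27^0 = 1
k! = 0! = 1
P = 0.005143611 * 1 / 1 ≈ 0.005144

0.005144


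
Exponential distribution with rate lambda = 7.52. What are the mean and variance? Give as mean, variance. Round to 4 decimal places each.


mean = 1/lam, var = 1/lam^2
mean = 1 / 7.52 = 25/188 ≈ 0.132979
lam^2 = 7.52^2 = 56.5504
var = 1 / 56.5504 ≈ 0.017683

0.1330, 0.0177


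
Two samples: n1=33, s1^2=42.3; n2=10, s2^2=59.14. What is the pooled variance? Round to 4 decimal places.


sp^2 = ((n1-1)*s1^2 + (n2-1)*s2^2)/(n1+n2-2)
(n1-1)*s1^2 = 32 * 42.3 = 1353.6
(n2-1)*s2^2 = 9 * 59.14 = 532.26
numerator = 1353.6 + 532.26 = 1885.86
n1+n2-2 = 41
sp^2 = 1885.86 / 41 = 94293/2050 ≈ 45.996585

45.9966


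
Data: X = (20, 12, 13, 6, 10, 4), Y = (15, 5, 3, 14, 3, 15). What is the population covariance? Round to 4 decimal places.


Cov = (1/n)*sum((xi-xbar)(yi-ybar))
n = 6, xbar = 65/6 ≈ 10.833333, ybar = 55/6 ≈ 9.166667
sum((xi-xbar)(yi-ybar)) = -137/6 ≈ -22.833333
Cov = -22.833333 / 6 = -137/36 ≈ -3.805556

-3.8056


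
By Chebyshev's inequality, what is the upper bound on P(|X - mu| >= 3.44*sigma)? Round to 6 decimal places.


P <= 1/k^2
k^2 = 3.44^2 = 11.8336
1/k^2 = 1 / 11.8336 = 625/7396 ≈ 0.08450514

0.084505


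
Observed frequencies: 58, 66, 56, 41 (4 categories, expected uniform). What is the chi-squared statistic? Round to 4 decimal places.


chi2 = sum((O-E)^2/E), E = total/4
total = 221, E = 221/4 = 55.25
(58 - 55.25)^2 / 55.25 = 7.5625 / 55.25 = 121/884 ≈ 0.136878
(66 - 55.25)^2 / 55.25 = 115.5625 / 55.25 = 1849/884 ≈ 2.091629
(56 - 55.25)^2 / 55.25 = 0.5625 / 55.25 = 9/884 ≈ 0.010181
(41 - 55.25)^2 / 55.25 = 203.0625 / 55.25 = 3249/884 ≈ 3.675339
chi2 = 1307/221 ≈ 5.914027

5.9140


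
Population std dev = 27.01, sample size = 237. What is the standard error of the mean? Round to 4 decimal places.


SE = sigma / sqrt(n)
sqrt(237) ≈ 15.394804
SE = 27.01 / 15.394804 ≈ 1.754488

1.7545


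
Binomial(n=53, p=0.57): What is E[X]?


E[X] = n*p = 53 * 0.57 = 30.21

30.21


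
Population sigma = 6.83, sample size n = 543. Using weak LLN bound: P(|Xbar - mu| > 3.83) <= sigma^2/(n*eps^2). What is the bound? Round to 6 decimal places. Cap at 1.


bound = min(1, sigma^2/(n*eps^2))
sigma^2 = 6.83^2 = 46.6489
n*eps^2 = 543 * 3.83^2 = 543 * 14.6689 = 7965.2127
sigma^2/(n*eps^2) = 46.6489 / 7965.2127 ≈ 0.00585658

0.005857


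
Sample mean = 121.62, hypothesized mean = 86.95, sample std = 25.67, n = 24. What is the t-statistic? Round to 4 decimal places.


t = (xbar - mu0) / (s/sqrt(n))
xbar - mu0 = 121.62 - 86.95 = 34.67
sqrt(24) ≈ 4.89897949
s/sqrt(n) = 25.67 / 4.89897949 ≈ 5.23986681
t = 34.67 / 5.23986681 ≈ 6.616580

6.6166


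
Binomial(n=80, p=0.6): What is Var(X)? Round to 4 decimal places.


Var = n*p*(1-p) = 80 * 0.6 * 0.4 = 19.2

19.2000


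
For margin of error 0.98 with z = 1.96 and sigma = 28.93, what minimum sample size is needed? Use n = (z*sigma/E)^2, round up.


z*sigma/E = 1.96 * 28.93 / 0.98 = 57.86
(z*sigma/E)^2 = 3347.7796
round up: n = 3348

3348


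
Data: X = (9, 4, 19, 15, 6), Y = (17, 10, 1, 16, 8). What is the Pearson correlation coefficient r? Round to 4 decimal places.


r = sum((xi-xbar)(yi-ybar)) / sqrt(sum((xi-xbar)^2) * sum((yi-ybar)^2))
n = 5, xbar = 53/5 = 10.6, ybar = 52/5 = 10.4
Sxy = sum((xi-xbar)(yi-ybar)) = -51.2
Sxx = sum((xi-xbar)^2) = 157.2
Syy = sum((yi-ybar)^2) = 169.2
sqrt(Sxx*Syy) ≈ 163.089669
r = Sxy / sqrt(Sxx*Syy) = -51.2 / 163.089669 ≈ -0.313938

-0.3139
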